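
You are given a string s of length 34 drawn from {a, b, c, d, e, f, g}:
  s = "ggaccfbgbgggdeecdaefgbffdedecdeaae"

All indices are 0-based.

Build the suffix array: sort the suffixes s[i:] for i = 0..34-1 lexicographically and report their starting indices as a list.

sorted suffixes:
  #0 SA[0]=31  'aae'
  #1 SA[1]=2  'accfbgbgggdeecdaefgbffdedecdeaae'
  #2 SA[2]=32  'ae'
  #3 SA[3]=17  'aefgbffdedecdeaae'
  #4 SA[4]=21  'bffdedecdeaae'
  #5 SA[5]=6  'bgbgggdeecdaefgbffdedecdeaae'
  #6 SA[6]=8  'bgggdeecdaefgbffdedecdeaae'
  #7 SA[7]=3  'ccfbgbgggdeecdaefgbffdedecdeaae'
  #8 SA[8]=15  'cdaefgbffdedecdeaae'
  #9 SA[9]=28  'cdeaae'
  #10 SA[10]=4  'cfbgbgggdeecdaefgbffdedecdeaae'
  #11 SA[11]=16  'daefgbffdedecdeaae'
  #12 SA[12]=29  'deaae'
  #13 SA[13]=26  'decdeaae'
  #14 SA[14]=24  'dedecdeaae'
  #15 SA[15]=12  'deecdaefgbffdedecdeaae'
  #16 SA[16]=33  'e'
  #17 SA[17]=30  'eaae'
  #18 SA[18]=14  'ecdaefgbffdedecdeaae'
  #19 SA[19]=27  'ecdeaae'
  #20 SA[20]=25  'edecdeaae'
  #21 SA[21]=13  'eecdaefgbffdedecdeaae'
  #22 SA[22]=18  'efgbffdedecdeaae'
  #23 SA[23]=5  'fbgbgggdeecdaefgbffdedecdeaae'
  #24 SA[24]=23  'fdedecdeaae'
  #25 SA[25]=22  'ffdedecdeaae'
  #26 SA[26]=19  'fgbffdedecdeaae'
  #27 SA[27]=1  'gaccfbgbgggdeecdaefgbffdedecdeaae'
  #28 SA[28]=20  'gbffdedecdeaae'
  #29 SA[29]=7  'gbgggdeecdaefgbffdedecdeaae'
  #30 SA[30]=11  'gdeecdaefgbffdedecdeaae'
  #31 SA[31]=0  'ggaccfbgbgggdeecdaefgbffdedecdeaae'
  #32 SA[32]=10  'ggdeecdaefgbffdedecdeaae'
  #33 SA[33]=9  'gggdeecdaefgbffdedecdeaae'

[31, 2, 32, 17, 21, 6, 8, 3, 15, 28, 4, 16, 29, 26, 24, 12, 33, 30, 14, 27, 25, 13, 18, 5, 23, 22, 19, 1, 20, 7, 11, 0, 10, 9]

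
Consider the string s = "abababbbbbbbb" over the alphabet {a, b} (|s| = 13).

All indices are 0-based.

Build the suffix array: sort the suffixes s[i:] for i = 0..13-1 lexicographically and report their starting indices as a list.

rank | idx | suffix
   0 |   0 | abababbbbbbbb
   1 |   2 | ababbbbbbbb
   2 |   4 | abbbbbbbb
   3 |  12 | b
   4 |   1 | bababbbbbbbb
   5 |   3 | babbbbbbbb
   6 |  11 | bb
   7 |  10 | bbb
   8 |   9 | bbbb
   9 |   8 | bbbbb
  10 |   7 | bbbbbb
  11 |   6 | bbbbbbb
  12 |   5 | bbbbbbbb

[0, 2, 4, 12, 1, 3, 11, 10, 9, 8, 7, 6, 5]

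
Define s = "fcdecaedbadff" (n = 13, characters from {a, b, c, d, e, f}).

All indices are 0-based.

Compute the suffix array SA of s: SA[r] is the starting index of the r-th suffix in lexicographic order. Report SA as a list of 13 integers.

[9, 5, 8, 4, 1, 7, 2, 10, 3, 6, 12, 0, 11]

rank→(start, suffix):
  0 → (9, 'adff')
  1 → (5, 'aedbadff')
  2 → (8, 'badff')
  3 → (4, 'caedbadff')
  4 → (1, 'cdecaedbadff')
  5 → (7, 'dbadff')
  6 → (2, 'decaedbadff')
  7 → (10, 'dff')
  8 → (3, 'ecaedbadff')
  9 → (6, 'edbadff')
  10 → (12, 'f')
  11 → (0, 'fcdecaedbadff')
  12 → (11, 'ff')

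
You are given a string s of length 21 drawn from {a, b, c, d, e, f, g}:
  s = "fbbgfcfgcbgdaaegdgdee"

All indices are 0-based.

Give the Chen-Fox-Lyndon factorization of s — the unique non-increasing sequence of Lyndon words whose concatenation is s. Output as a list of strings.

emit factor 1: 'f' (i=0, period=1)
emit factor 2: 'bbgfcfgcbgd' (i=1, period=11)
emit factor 3: 'aaegdgdee' (i=12, period=9)

["f", "bbgfcfgcbgd", "aaegdgdee"]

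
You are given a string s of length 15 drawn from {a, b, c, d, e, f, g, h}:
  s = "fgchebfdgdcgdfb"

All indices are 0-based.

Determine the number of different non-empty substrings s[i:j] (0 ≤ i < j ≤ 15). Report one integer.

111

rank | idx | suffix
   0 |  14 | b
   1 |   5 | bfdgdcgdfb
   2 |  10 | cgdfb
   3 |   2 | chebfdgdcgdfb
   4 |   9 | dcgdfb
   5 |  12 | dfb
   6 |   7 | dgdcgdfb
   7 |   4 | ebfdgdcgdfb
   8 |  13 | fb
   9 |   6 | fdgdcgdfb
  10 |   0 | fgchebfdgdcgdfb
  11 |   1 | gchebfdgdcgdfb
  12 |   8 | gdcgdfb
  13 |  11 | gdfb
  14 |   3 | hebfdgdcgdfb

SA = [14, 5, 10, 2, 9, 12, 7, 4, 13, 6, 0, 1, 8, 11, 3]
i: (SA[i-1],SA[i]) lcp shared
  1: (14,5) 1 'b'
  2: (5,10) 0 ''
  3: (10,2) 1 'c'
  4: (2,9) 0 ''
  5: (9,12) 1 'd'
  6: (12,7) 1 'd'
  7: (7,4) 0 ''
  8: (4,13) 0 ''
  9: (13,6) 1 'f'
  10: (6,0) 1 'f'
  11: (0,1) 0 ''
  12: (1,8) 1 'g'
  13: (8,11) 2 'gd'
  14: (11,3) 0 ''

n(n+1)/2 = 15·16/2 = 120
Σ LCP = 0 + 1 + 0 + 1 + 0 + 1 + 1 + 0 + 0 + 1 + 1 + 0 + 1 + 2 + 0 = 9
distinct = 120 − 9 = 111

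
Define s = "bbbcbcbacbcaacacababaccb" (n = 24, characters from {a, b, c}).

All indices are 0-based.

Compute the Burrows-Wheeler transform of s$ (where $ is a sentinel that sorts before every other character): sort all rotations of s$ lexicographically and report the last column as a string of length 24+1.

bccbcabbcaca$bccbbaacbaba

rank  rotation                   last
    0  $bbbcbcbacbcaacacababaccb  b
    1  aacacababaccb$bbbcbcbacbc  c
    2  ababaccb$bbbcbcbacbcaacac  c
    3  abaccb$bbbcbcbacbcaacacab  b
    4  acababaccb$bbbcbcbacbcaac  c
    5  acacababaccb$bbbcbcbacbca  a
    6  acbcaacacababaccb$bbbcbcb  b
    7  accb$bbbcbcbacbcaacacabab  b
    8  b$bbbcbcbacbcaacacababacc  c
    9  babaccb$bbbcbcbacbcaacaca  a
   10  bacbcaacacababaccb$bbbcbc  c
   11  baccb$bbbcbcbacbcaacacaba  a
   12  bbbcbcbacbcaacacababaccb$  $
   13  bbcbcbacbcaacacababaccb$b  b
   14  bcaacacababaccb$bbbcbcbac  c
   15  bcbacbcaacacababaccb$bbbc  c
   16  bcbcbacbcaacacababaccb$bb  b
   17  caacacababaccb$bbbcbcbacb  b
   18  cababaccb$bbbcbcbacbcaaca  a
   19  cacababaccb$bbbcbcbacbcaa  a
   20  cb$bbbcbcbacbcaacacababac  c
   21  cbacbcaacacababaccb$bbbcb  b
   22  cbcaacacababaccb$bbbcbcba  a
   23  cbcbacbcaacacababaccb$bbb  b
   24  ccb$bbbcbcbacbcaacacababa  a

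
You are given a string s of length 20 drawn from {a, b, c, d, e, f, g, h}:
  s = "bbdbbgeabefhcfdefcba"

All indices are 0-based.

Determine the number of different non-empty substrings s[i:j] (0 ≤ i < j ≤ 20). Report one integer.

196

rank→(start, suffix):
  0 → (19, 'a')
  1 → (7, 'abefhcfdefcba')
  2 → (18, 'ba')
  3 → (0, 'bbdbbgeabefhcfdefcba')
  4 → (3, 'bbgeabefhcfdefcba')
  5 → (1, 'bdbbgeabefhcfdefcba')
  6 → (8, 'befhcfdefcba')
  7 → (4, 'bgeabefhcfdefcba')
  8 → (17, 'cba')
  9 → (12, 'cfdefcba')
  10 → (2, 'dbbgeabefhcfdefcba')
  11 → (14, 'defcba')
  12 → (6, 'eabefhcfdefcba')
  13 → (15, 'efcba')
  14 → (9, 'efhcfdefcba')
  15 → (16, 'fcba')
  16 → (13, 'fdefcba')
  17 → (10, 'fhcfdefcba')
  18 → (5, 'geabefhcfdefcba')
  19 → (11, 'hcfdefcba')

SA = [19, 7, 18, 0, 3, 1, 8, 4, 17, 12, 2, 14, 6, 15, 9, 16, 13, 10, 5, 11]
[i] adj suffixes → lcp
  [1] 19/7 → 1 ('a')
  [2] 7/18 → 0 ('')
  [3] 18/0 → 1 ('b')
  [4] 0/3 → 2 ('bb')
  [5] 3/1 → 1 ('b')
  [6] 1/8 → 1 ('b')
  [7] 8/4 → 1 ('b')
  [8] 4/17 → 0 ('')
  [9] 17/12 → 1 ('c')
  [10] 12/2 → 0 ('')
  [11] 2/14 → 1 ('d')
  [12] 14/6 → 0 ('')
  [13] 6/15 → 1 ('e')
  [14] 15/9 → 2 ('ef')
  [15] 9/16 → 0 ('')
  [16] 16/13 → 1 ('f')
  [17] 13/10 → 1 ('f')
  [18] 10/5 → 0 ('')
  [19] 5/11 → 0 ('')

n(n+1)/2 = 20·21/2 = 210
Σ LCP = 0 + 1 + 0 + 1 + 2 + 1 + 1 + 1 + 0 + 1 + 0 + 1 + 0 + 1 + 2 + 0 + 1 + 1 + 0 + 0 = 14
distinct = 210 − 14 = 196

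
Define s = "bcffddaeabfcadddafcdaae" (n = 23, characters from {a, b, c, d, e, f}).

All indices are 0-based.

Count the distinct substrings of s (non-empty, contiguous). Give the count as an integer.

252

rank | idx | suffix
   0 |  20 | aae
   1 |   8 | abfcadddafcdaae
   2 |  12 | adddafcdaae
   3 |  21 | ae
   4 |   6 | aeabfcadddafcdaae
   5 |  16 | afcdaae
   6 |   0 | bcffddaeabfcadddafcdaae
   7 |   9 | bfcadddafcdaae
   8 |  11 | cadddafcdaae
   9 |  18 | cdaae
  10 |   1 | cffddaeabfcadddafcdaae
  11 |  19 | daae
  12 |   5 | daeabfcadddafcdaae
  13 |  15 | dafcdaae
  14 |   4 | ddaeabfcadddafcdaae
  15 |  14 | ddafcdaae
  16 |  13 | dddafcdaae
  17 |  22 | e
  18 |   7 | eabfcadddafcdaae
  19 |  10 | fcadddafcdaae
  20 |  17 | fcdaae
  21 |   3 | fddaeabfcadddafcdaae
  22 |   2 | ffddaeabfcadddafcdaae

SA = [20, 8, 12, 21, 6, 16, 0, 9, 11, 18, 1, 19, 5, 15, 4, 14, 13, 22, 7, 10, 17, 3, 2]
i: (SA[i-1],SA[i]) lcp shared
  1: (20,8) 1 'a'
  2: (8,12) 1 'a'
  3: (12,21) 1 'a'
  4: (21,6) 2 'ae'
  5: (6,16) 1 'a'
  6: (16,0) 0 ''
  7: (0,9) 1 'b'
  8: (9,11) 0 ''
  9: (11,18) 1 'c'
  10: (18,1) 1 'c'
  11: (1,19) 0 ''
  12: (19,5) 2 'da'
  13: (5,15) 2 'da'
  14: (15,4) 1 'd'
  15: (4,14) 3 'dda'
  16: (14,13) 2 'dd'
  17: (13,22) 0 ''
  18: (22,7) 1 'e'
  19: (7,10) 0 ''
  20: (10,17) 2 'fc'
  21: (17,3) 1 'f'
  22: (3,2) 1 'f'

n(n+1)/2 = 23·24/2 = 276
Σ LCP = 0 + 1 + 1 + 1 + 2 + 1 + 0 + 1 + 0 + 1 + 1 + 0 + 2 + 2 + 1 + 3 + 2 + 0 + 1 + 0 + 2 + 1 + 1 = 24
distinct = 276 − 24 = 252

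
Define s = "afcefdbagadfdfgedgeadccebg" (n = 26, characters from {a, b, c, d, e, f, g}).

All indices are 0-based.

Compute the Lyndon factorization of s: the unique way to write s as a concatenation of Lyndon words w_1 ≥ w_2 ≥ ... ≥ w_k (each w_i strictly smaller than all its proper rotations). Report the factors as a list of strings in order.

["afcefdbag", "adfdfgedge", "adccebg"]

emit factor 1: 'afcefdbag' (i=0, period=9)
emit factor 2: 'adfdfgedge' (i=9, period=10)
emit factor 3: 'adccebg' (i=19, period=7)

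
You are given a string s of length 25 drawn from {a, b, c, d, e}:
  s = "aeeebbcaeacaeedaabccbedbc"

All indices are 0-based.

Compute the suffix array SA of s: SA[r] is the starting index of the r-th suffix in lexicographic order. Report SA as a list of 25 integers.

rank→(start, suffix):
  0 → (15, 'aabccbedbc')
  1 → (16, 'abccbedbc')
  2 → (9, 'acaeedaabccbedbc')
  3 → (7, 'aeacaeedaabccbedbc')
  4 → (11, 'aeedaabccbedbc')
  5 → (0, 'aeeebbcaeacaeedaabccbedbc')
  6 → (4, 'bbcaeacaeedaabccbedbc')
  7 → (23, 'bc')
  8 → (5, 'bcaeacaeedaabccbedbc')
  9 → (17, 'bccbedbc')
  10 → (20, 'bedbc')
  11 → (24, 'c')
  12 → (6, 'caeacaeedaabccbedbc')
  13 → (10, 'caeedaabccbedbc')
  14 → (19, 'cbedbc')
  15 → (18, 'ccbedbc')
  16 → (14, 'daabccbedbc')
  17 → (22, 'dbc')
  18 → (8, 'eacaeedaabccbedbc')
  19 → (3, 'ebbcaeacaeedaabccbedbc')
  20 → (13, 'edaabccbedbc')
  21 → (21, 'edbc')
  22 → (2, 'eebbcaeacaeedaabccbedbc')
  23 → (12, 'eedaabccbedbc')
  24 → (1, 'eeebbcaeacaeedaabccbedbc')

[15, 16, 9, 7, 11, 0, 4, 23, 5, 17, 20, 24, 6, 10, 19, 18, 14, 22, 8, 3, 13, 21, 2, 12, 1]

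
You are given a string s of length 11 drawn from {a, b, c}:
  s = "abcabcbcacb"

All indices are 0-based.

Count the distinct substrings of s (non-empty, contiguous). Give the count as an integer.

sorted suffixes:
  #0 SA[0]=0  'abcabcbcacb'
  #1 SA[1]=3  'abcbcacb'
  #2 SA[2]=8  'acb'
  #3 SA[3]=10  'b'
  #4 SA[4]=1  'bcabcbcacb'
  #5 SA[5]=6  'bcacb'
  #6 SA[6]=4  'bcbcacb'
  #7 SA[7]=2  'cabcbcacb'
  #8 SA[8]=7  'cacb'
  #9 SA[9]=9  'cb'
  #10 SA[10]=5  'cbcacb'

SA = [0, 3, 8, 10, 1, 6, 4, 2, 7, 9, 5]
[i] adj suffixes → lcp
  [1] 0/3 → 3 ('abc')
  [2] 3/8 → 1 ('a')
  [3] 8/10 → 0 ('')
  [4] 10/1 → 1 ('b')
  [5] 1/6 → 3 ('bca')
  [6] 6/4 → 2 ('bc')
  [7] 4/2 → 0 ('')
  [8] 2/7 → 2 ('ca')
  [9] 7/9 → 1 ('c')
  [10] 9/5 → 2 ('cb')

n(n+1)/2 = 11·12/2 = 66
Σ LCP = 0 + 3 + 1 + 0 + 1 + 3 + 2 + 0 + 2 + 1 + 2 = 15
distinct = 66 − 15 = 51

51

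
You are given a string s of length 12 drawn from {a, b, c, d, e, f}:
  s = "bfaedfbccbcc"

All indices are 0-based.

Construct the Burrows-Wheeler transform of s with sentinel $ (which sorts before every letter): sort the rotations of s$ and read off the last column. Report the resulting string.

cfcf$ccbbeabd

rank  rotation       last
    0  $bfaedfbccbcc  c
    1  aedfbccbcc$bf  f
    2  bcc$bfaedfbcc  c
    3  bccbcc$bfaedf  f
    4  bfaedfbccbcc$  $
    5  c$bfaedfbccbc  c
    6  cbcc$bfaedfbc  c
    7  cc$bfaedfbccb  b
    8  ccbcc$bfaedfb  b
    9  dfbccbcc$bfae  e
   10  edfbccbcc$bfa  a
   11  faedfbccbcc$b  b
   12  fbccbcc$bfaed  d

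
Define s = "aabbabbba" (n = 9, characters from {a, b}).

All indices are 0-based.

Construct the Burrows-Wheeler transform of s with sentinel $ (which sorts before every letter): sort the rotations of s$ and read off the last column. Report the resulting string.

ab$abbbbaa

rank  rotation    last
    0  $aabbabbba  a
    1  a$aabbabbb  b
    2  aabbabbba$  $
    3  abbabbba$a  a
    4  abbba$aabb  b
    5  ba$aabbabb  b
    6  babbba$aab  b
    7  bba$aabbab  b
    8  bbabbba$aa  a
    9  bbba$aabba  a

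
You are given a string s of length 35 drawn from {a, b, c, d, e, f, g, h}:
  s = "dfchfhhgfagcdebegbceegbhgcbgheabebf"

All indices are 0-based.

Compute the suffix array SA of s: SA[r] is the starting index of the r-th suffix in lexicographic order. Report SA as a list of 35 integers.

rank→(start, suffix):
  0 → (30, 'abebf')
  1 → (9, 'agcdebegbceegbhgcbgheabebf')
  2 → (17, 'bceegbhgcbgheabebf')
  3 → (31, 'bebf')
  4 → (14, 'begbceegbhgcbgheabebf')
  5 → (33, 'bf')
  6 → (26, 'bgheabebf')
  7 → (22, 'bhgcbgheabebf')
  8 → (25, 'cbgheabebf')
  9 → (11, 'cdebegbceegbhgcbgheabebf')
  10 → (18, 'ceegbhgcbgheabebf')
  11 → (2, 'chfhhgfagcdebegbceegbhgcbgheabebf')
  12 → (12, 'debegbceegbhgcbgheabebf')
  13 → (0, 'dfchfhhgfagcdebegbceegbhgcbgheabebf')
  14 → (29, 'eabebf')
  15 → (13, 'ebegbceegbhgcbgheabebf')
  16 → (32, 'ebf')
  17 → (19, 'eegbhgcbgheabebf')
  18 → (15, 'egbceegbhgcbgheabebf')
  19 → (20, 'egbhgcbgheabebf')
  20 → (34, 'f')
  21 → (8, 'fagcdebegbceegbhgcbgheabebf')
  22 → (1, 'fchfhhgfagcdebegbceegbhgcbgheabebf')
  23 → (4, 'fhhgfagcdebegbceegbhgcbgheabebf')
  24 → (16, 'gbceegbhgcbgheabebf')
  25 → (21, 'gbhgcbgheabebf')
  26 → (24, 'gcbgheabebf')
  27 → (10, 'gcdebegbceegbhgcbgheabebf')
  28 → (7, 'gfagcdebegbceegbhgcbgheabebf')
  29 → (27, 'gheabebf')
  30 → (28, 'heabebf')
  31 → (3, 'hfhhgfagcdebegbceegbhgcbgheabebf')
  32 → (23, 'hgcbgheabebf')
  33 → (6, 'hgfagcdebegbceegbhgcbgheabebf')
  34 → (5, 'hhgfagcdebegbceegbhgcbgheabebf')

[30, 9, 17, 31, 14, 33, 26, 22, 25, 11, 18, 2, 12, 0, 29, 13, 32, 19, 15, 20, 34, 8, 1, 4, 16, 21, 24, 10, 7, 27, 28, 3, 23, 6, 5]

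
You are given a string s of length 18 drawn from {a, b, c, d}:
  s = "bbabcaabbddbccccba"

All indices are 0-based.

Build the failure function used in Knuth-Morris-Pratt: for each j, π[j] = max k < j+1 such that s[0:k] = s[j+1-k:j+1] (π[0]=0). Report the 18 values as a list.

[0, 1, 0, 1, 0, 0, 0, 1, 2, 0, 0, 1, 0, 0, 0, 0, 1, 0]

π[0] = 0
j=1 s[j]='b': π[1]=1 (border 'b')
j=2 s[j]='a': k: 1→0; π[2]=0 (border '')
j=3 s[j]='b': π[3]=1 (border 'b')
j=4 s[j]='c': k: 1→0; π[4]=0 (border '')
j=5 s[j]='a': π[5]=0 (border '')
j=6 s[j]='a': π[6]=0 (border '')
j=7 s[j]='b': π[7]=1 (border 'b')
j=8 s[j]='b': π[8]=2 (border 'bb')
j=9 s[j]='d': k: 2→1→0; π[9]=0 (border '')
j=10 s[j]='d': π[10]=0 (border '')
j=11 s[j]='b': π[11]=1 (border 'b')
j=12 s[j]='c': k: 1→0; π[12]=0 (border '')
j=13 s[j]='c': π[13]=0 (border '')
j=14 s[j]='c': π[14]=0 (border '')
j=15 s[j]='c': π[15]=0 (border '')
j=16 s[j]='b': π[16]=1 (border 'b')
j=17 s[j]='a': k: 1→0; π[17]=0 (border '')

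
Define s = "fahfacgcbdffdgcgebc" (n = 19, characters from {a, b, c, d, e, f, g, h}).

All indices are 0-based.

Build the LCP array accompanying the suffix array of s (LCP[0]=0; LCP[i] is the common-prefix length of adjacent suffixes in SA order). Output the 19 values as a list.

rank | idx | suffix
   0 |   4 | acgcbdffdgcgebc
   1 |   1 | ahfacgcbdffdgcgebc
   2 |  17 | bc
   3 |   8 | bdffdgcgebc
   4 |  18 | c
   5 |   7 | cbdffdgcgebc
   6 |   5 | cgcbdffdgcgebc
   7 |  14 | cgebc
   8 |   9 | dffdgcgebc
   9 |  12 | dgcgebc
  10 |  16 | ebc
  11 |   3 | facgcbdffdgcgebc
  12 |   0 | fahfacgcbdffdgcgebc
  13 |  11 | fdgcgebc
  14 |  10 | ffdgcgebc
  15 |   6 | gcbdffdgcgebc
  16 |  13 | gcgebc
  17 |  15 | gebc
  18 |   2 | hfacgcbdffdgcgebc

SA = [4, 1, 17, 8, 18, 7, 5, 14, 9, 12, 16, 3, 0, 11, 10, 6, 13, 15, 2]
[i] adj suffixes → lcp
  [1] 4/1 → 1 ('a')
  [2] 1/17 → 0 ('')
  [3] 17/8 → 1 ('b')
  [4] 8/18 → 0 ('')
  [5] 18/7 → 1 ('c')
  [6] 7/5 → 1 ('c')
  [7] 5/14 → 2 ('cg')
  [8] 14/9 → 0 ('')
  [9] 9/12 → 1 ('d')
  [10] 12/16 → 0 ('')
  [11] 16/3 → 0 ('')
  [12] 3/0 → 2 ('fa')
  [13] 0/11 → 1 ('f')
  [14] 11/10 → 1 ('f')
  [15] 10/6 → 0 ('')
  [16] 6/13 → 2 ('gc')
  [17] 13/15 → 1 ('g')
  [18] 15/2 → 0 ('')

[0, 1, 0, 1, 0, 1, 1, 2, 0, 1, 0, 0, 2, 1, 1, 0, 2, 1, 0]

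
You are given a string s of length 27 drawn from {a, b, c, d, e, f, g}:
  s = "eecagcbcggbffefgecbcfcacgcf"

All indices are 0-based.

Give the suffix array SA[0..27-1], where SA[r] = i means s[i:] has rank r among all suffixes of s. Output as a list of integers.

[22, 3, 18, 6, 10, 21, 2, 17, 5, 25, 19, 23, 7, 1, 16, 0, 13, 26, 20, 12, 11, 14, 9, 4, 24, 15, 8]

rank→(start, suffix):
  0 → (22, 'acgcf')
  1 → (3, 'agcbcggbffefgecbcfcacgcf')
  2 → (18, 'bcfcacgcf')
  3 → (6, 'bcggbffefgecbcfcacgcf')
  4 → (10, 'bffefgecbcfcacgcf')
  5 → (21, 'cacgcf')
  6 → (2, 'cagcbcggbffefgecbcfcacgcf')
  7 → (17, 'cbcfcacgcf')
  8 → (5, 'cbcggbffefgecbcfcacgcf')
  9 → (25, 'cf')
  10 → (19, 'cfcacgcf')
  11 → (23, 'cgcf')
  12 → (7, 'cggbffefgecbcfcacgcf')
  13 → (1, 'ecagcbcggbffefgecbcfcacgcf')
  14 → (16, 'ecbcfcacgcf')
  15 → (0, 'eecagcbcggbffefgecbcfcacgcf')
  16 → (13, 'efgecbcfcacgcf')
  17 → (26, 'f')
  18 → (20, 'fcacgcf')
  19 → (12, 'fefgecbcfcacgcf')
  20 → (11, 'ffefgecbcfcacgcf')
  21 → (14, 'fgecbcfcacgcf')
  22 → (9, 'gbffefgecbcfcacgcf')
  23 → (4, 'gcbcggbffefgecbcfcacgcf')
  24 → (24, 'gcf')
  25 → (15, 'gecbcfcacgcf')
  26 → (8, 'ggbffefgecbcfcacgcf')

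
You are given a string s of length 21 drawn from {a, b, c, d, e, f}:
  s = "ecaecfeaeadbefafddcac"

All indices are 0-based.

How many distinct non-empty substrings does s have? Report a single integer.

212

rank→(start, suffix):
  0 → (19, 'ac')
  1 → (9, 'adbefafddcac')
  2 → (7, 'aeadbefafddcac')
  3 → (2, 'aecfeaeadbefafddcac')
  4 → (14, 'afddcac')
  5 → (11, 'befafddcac')
  6 → (20, 'c')
  7 → (18, 'cac')
  8 → (1, 'caecfeaeadbefafddcac')
  9 → (4, 'cfeaeadbefafddcac')
  10 → (10, 'dbefafddcac')
  11 → (17, 'dcac')
  12 → (16, 'ddcac')
  13 → (8, 'eadbefafddcac')
  14 → (6, 'eaeadbefafddcac')
  15 → (0, 'ecaecfeaeadbefafddcac')
  16 → (3, 'ecfeaeadbefafddcac')
  17 → (12, 'efafddcac')
  18 → (13, 'fafddcac')
  19 → (15, 'fddcac')
  20 → (5, 'feaeadbefafddcac')

SA = [19, 9, 7, 2, 14, 11, 20, 18, 1, 4, 10, 17, 16, 8, 6, 0, 3, 12, 13, 15, 5]
rank  pair      lcp
   1  s[19:],s[9:]  1  'a'
   2  s[9:],s[7:]  1  'a'
   3  s[7:],s[2:]  2  'ae'
   4  s[2:],s[14:]  1  'a'
   5  s[14:],s[11:]  0  ''
   6  s[11:],s[20:]  0  ''
   7  s[20:],s[18:]  1  'c'
   8  s[18:],s[1:]  2  'ca'
   9  s[1:],s[4:]  1  'c'
  10  s[4:],s[10:]  0  ''
  11  s[10:],s[17:]  1  'd'
  12  s[17:],s[16:]  1  'd'
  13  s[16:],s[8:]  0  ''
  14  s[8:],s[6:]  2  'ea'
  15  s[6:],s[0:]  1  'e'
  16  s[0:],s[3:]  2  'ec'
  17  s[3:],s[12:]  1  'e'
  18  s[12:],s[13:]  0  ''
  19  s[13:],s[15:]  1  'f'
  20  s[15:],s[5:]  1  'f'

n(n+1)/2 = 21·22/2 = 231
Σ LCP = 0 + 1 + 1 + 2 + 1 + 0 + 0 + 1 + 2 + 1 + 0 + 1 + 1 + 0 + 2 + 1 + 2 + 1 + 0 + 1 + 1 = 19
distinct = 231 − 19 = 212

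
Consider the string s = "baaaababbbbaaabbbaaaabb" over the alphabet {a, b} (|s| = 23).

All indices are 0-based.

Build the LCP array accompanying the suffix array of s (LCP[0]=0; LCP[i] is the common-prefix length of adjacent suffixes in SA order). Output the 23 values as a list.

[0, 5, 3, 4, 5, 2, 3, 4, 1, 2, 3, 4, 0, 1, 6, 4, 2, 1, 2, 5, 2, 6, 3]

rank | idx | suffix
   0 |   1 | aaaababbbbaaabbbaaaabb
   1 |  17 | aaaabb
   2 |   2 | aaababbbbaaabbbaaaabb
   3 |  18 | aaabb
   4 |  11 | aaabbbaaaabb
   5 |   3 | aababbbbaaabbbaaaabb
   6 |  19 | aabb
   7 |  12 | aabbbaaaabb
   8 |   4 | ababbbbaaabbbaaaabb
   9 |  20 | abb
  10 |  13 | abbbaaaabb
  11 |   6 | abbbbaaabbbaaaabb
  12 |  22 | b
  13 |   0 | baaaababbbbaaabbbaaaabb
  14 |  16 | baaaabb
  15 |  10 | baaabbbaaaabb
  16 |   5 | babbbbaaabbbaaaabb
  17 |  21 | bb
  18 |  15 | bbaaaabb
  19 |   9 | bbaaabbbaaaabb
  20 |  14 | bbbaaaabb
  21 |   8 | bbbaaabbbaaaabb
  22 |   7 | bbbbaaabbbaaaabb

SA = [1, 17, 2, 18, 11, 3, 19, 12, 4, 20, 13, 6, 22, 0, 16, 10, 5, 21, 15, 9, 14, 8, 7]
i: (SA[i-1],SA[i]) lcp shared
  1: (1,17) 5 'aaaab'
  2: (17,2) 3 'aaa'
  3: (2,18) 4 'aaab'
  4: (18,11) 5 'aaabb'
  5: (11,3) 2 'aa'
  6: (3,19) 3 'aab'
  7: (19,12) 4 'aabb'
  8: (12,4) 1 'a'
  9: (4,20) 2 'ab'
  10: (20,13) 3 'abb'
  11: (13,6) 4 'abbb'
  12: (6,22) 0 ''
  13: (22,0) 1 'b'
  14: (0,16) 6 'baaaab'
  15: (16,10) 4 'baaa'
  16: (10,5) 2 'ba'
  17: (5,21) 1 'b'
  18: (21,15) 2 'bb'
  19: (15,9) 5 'bbaaa'
  20: (9,14) 2 'bb'
  21: (14,8) 6 'bbbaaa'
  22: (8,7) 3 'bbb'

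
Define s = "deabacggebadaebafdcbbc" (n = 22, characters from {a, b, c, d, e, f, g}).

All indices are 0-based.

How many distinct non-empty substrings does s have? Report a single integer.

234

rank | idx | suffix
   0 |   2 | abacggebadaebafdcbbc
   1 |   4 | acggebadaebafdcbbc
   2 |  10 | adaebafdcbbc
   3 |  12 | aebafdcbbc
   4 |  15 | afdcbbc
   5 |   3 | bacggebadaebafdcbbc
   6 |   9 | badaebafdcbbc
   7 |  14 | bafdcbbc
   8 |  19 | bbc
   9 |  20 | bc
  10 |  21 | c
  11 |  18 | cbbc
  12 |   5 | cggebadaebafdcbbc
  13 |  11 | daebafdcbbc
  14 |  17 | dcbbc
  15 |   0 | deabacggebadaebafdcbbc
  16 |   1 | eabacggebadaebafdcbbc
  17 |   8 | ebadaebafdcbbc
  18 |  13 | ebafdcbbc
  19 |  16 | fdcbbc
  20 |   7 | gebadaebafdcbbc
  21 |   6 | ggebadaebafdcbbc

SA = [2, 4, 10, 12, 15, 3, 9, 14, 19, 20, 21, 18, 5, 11, 17, 0, 1, 8, 13, 16, 7, 6]
rank  pair      lcp
   1  s[2:],s[4:]  1  'a'
   2  s[4:],s[10:]  1  'a'
   3  s[10:],s[12:]  1  'a'
   4  s[12:],s[15:]  1  'a'
   5  s[15:],s[3:]  0  ''
   6  s[3:],s[9:]  2  'ba'
   7  s[9:],s[14:]  2  'ba'
   8  s[14:],s[19:]  1  'b'
   9  s[19:],s[20:]  1  'b'
  10  s[20:],s[21:]  0  ''
  11  s[21:],s[18:]  1  'c'
  12  s[18:],s[5:]  1  'c'
  13  s[5:],s[11:]  0  ''
  14  s[11:],s[17:]  1  'd'
  15  s[17:],s[0:]  1  'd'
  16  s[0:],s[1:]  0  ''
  17  s[1:],s[8:]  1  'e'
  18  s[8:],s[13:]  3  'eba'
  19  s[13:],s[16:]  0  ''
  20  s[16:],s[7:]  0  ''
  21  s[7:],s[6:]  1  'g'

n(n+1)/2 = 22·23/2 = 253
Σ LCP = 0 + 1 + 1 + 1 + 1 + 0 + 2 + 2 + 1 + 1 + 0 + 1 + 1 + 0 + 1 + 1 + 0 + 1 + 3 + 0 + 0 + 1 = 19
distinct = 253 − 19 = 234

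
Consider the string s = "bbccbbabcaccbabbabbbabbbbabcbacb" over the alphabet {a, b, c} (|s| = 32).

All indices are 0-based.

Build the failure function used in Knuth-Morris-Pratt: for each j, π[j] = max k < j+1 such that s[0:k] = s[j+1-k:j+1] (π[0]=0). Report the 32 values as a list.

[0, 1, 0, 0, 1, 2, 0, 1, 0, 0, 0, 0, 1, 0, 1, 2, 0, 1, 2, 2, 0, 1, 2, 2, 2, 0, 1, 0, 1, 0, 0, 1]

π[0] = 0
j=1 s[j]='b': π[1]=1 (border 'b')
j=2 s[j]='c': k: 1→0; π[2]=0 (border '')
j=3 s[j]='c': π[3]=0 (border '')
j=4 s[j]='b': π[4]=1 (border 'b')
j=5 s[j]='b': π[5]=2 (border 'bb')
j=6 s[j]='a': k: 2→1→0; π[6]=0 (border '')
j=7 s[j]='b': π[7]=1 (border 'b')
j=8 s[j]='c': k: 1→0; π[8]=0 (border '')
j=9 s[j]='a': π[9]=0 (border '')
j=10 s[j]='c': π[10]=0 (border '')
j=11 s[j]='c': π[11]=0 (border '')
j=12 s[j]='b': π[12]=1 (border 'b')
j=13 s[j]='a': k: 1→0; π[13]=0 (border '')
j=14 s[j]='b': π[14]=1 (border 'b')
j=15 s[j]='b': π[15]=2 (border 'bb')
j=16 s[j]='a': k: 2→1→0; π[16]=0 (border '')
j=17 s[j]='b': π[17]=1 (border 'b')
j=18 s[j]='b': π[18]=2 (border 'bb')
j=19 s[j]='b': k: 2→1; π[19]=2 (border 'bb')
j=20 s[j]='a': k: 2→1→0; π[20]=0 (border '')
j=21 s[j]='b': π[21]=1 (border 'b')
j=22 s[j]='b': π[22]=2 (border 'bb')
j=23 s[j]='b': k: 2→1; π[23]=2 (border 'bb')
j=24 s[j]='b': k: 2→1; π[24]=2 (border 'bb')
j=25 s[j]='a': k: 2→1→0; π[25]=0 (border '')
j=26 s[j]='b': π[26]=1 (border 'b')
j=27 s[j]='c': k: 1→0; π[27]=0 (border '')
j=28 s[j]='b': π[28]=1 (border 'b')
j=29 s[j]='a': k: 1→0; π[29]=0 (border '')
j=30 s[j]='c': π[30]=0 (border '')
j=31 s[j]='b': π[31]=1 (border 'b')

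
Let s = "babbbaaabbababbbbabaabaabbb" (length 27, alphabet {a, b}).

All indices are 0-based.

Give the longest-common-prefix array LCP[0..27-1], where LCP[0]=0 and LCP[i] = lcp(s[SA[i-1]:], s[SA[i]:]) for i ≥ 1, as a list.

[0, 2, 3, 4, 1, 5, 3, 2, 3, 4, 4, 0, 1, 3, 4, 2, 4, 3, 5, 1, 2, 3, 5, 2, 3, 4, 3]

rank | idx | suffix
   0 |   5 | aaabbababbbbabaabaabbb
   1 |  19 | aabaabbb
   2 |   6 | aabbababbbbabaabaabbb
   3 |  22 | aabbb
   4 |  17 | abaabaabbb
   5 |  20 | abaabbb
   6 |  10 | ababbbbabaabaabbb
   7 |   7 | abbababbbbabaabaabbb
   8 |  23 | abbb
   9 |   1 | abbbaaabbababbbbabaabaabbb
  10 |  12 | abbbbabaabaabbb
  11 |  26 | b
  12 |   4 | baaabbababbbbabaabaabbb
  13 |  18 | baabaabbb
  14 |  21 | baabbb
  15 |  16 | babaabaabbb
  16 |   9 | bababbbbabaabaabbb
  17 |   0 | babbbaaabbababbbbabaabaabbb
  18 |  11 | babbbbabaabaabbb
  19 |  25 | bb
  20 |   3 | bbaaabbababbbbabaabaabbb
  21 |  15 | bbabaabaabbb
  22 |   8 | bbababbbbabaabaabbb
  23 |  24 | bbb
  24 |   2 | bbbaaabbababbbbabaabaabbb
  25 |  14 | bbbabaabaabbb
  26 |  13 | bbbbabaabaabbb

SA = [5, 19, 6, 22, 17, 20, 10, 7, 23, 1, 12, 26, 4, 18, 21, 16, 9, 0, 11, 25, 3, 15, 8, 24, 2, 14, 13]
rank  pair      lcp
   1  s[5:],s[19:]  2  'aa'
   2  s[19:],s[6:]  3  'aab'
   3  s[6:],s[22:]  4  'aabb'
   4  s[22:],s[17:]  1  'a'
   5  s[17:],s[20:]  5  'abaab'
   6  s[20:],s[10:]  3  'aba'
   7  s[10:],s[7:]  2  'ab'
   8  s[7:],s[23:]  3  'abb'
   9  s[23:],s[1:]  4  'abbb'
  10  s[1:],s[12:]  4  'abbb'
  11  s[12:],s[26:]  0  ''
  12  s[26:],s[4:]  1  'b'
  13  s[4:],s[18:]  3  'baa'
  14  s[18:],s[21:]  4  'baab'
  15  s[21:],s[16:]  2  'ba'
  16  s[16:],s[9:]  4  'baba'
  17  s[9:],s[0:]  3  'bab'
  18  s[0:],s[11:]  5  'babbb'
  19  s[11:],s[25:]  1  'b'
  20  s[25:],s[3:]  2  'bb'
  21  s[3:],s[15:]  3  'bba'
  22  s[15:],s[8:]  5  'bbaba'
  23  s[8:],s[24:]  2  'bb'
  24  s[24:],s[2:]  3  'bbb'
  25  s[2:],s[14:]  4  'bbba'
  26  s[14:],s[13:]  3  'bbb'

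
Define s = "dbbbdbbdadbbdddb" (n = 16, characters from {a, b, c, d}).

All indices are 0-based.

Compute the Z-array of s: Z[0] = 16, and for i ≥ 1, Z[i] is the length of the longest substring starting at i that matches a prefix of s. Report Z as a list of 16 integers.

[16, 0, 0, 0, 3, 0, 0, 1, 0, 3, 0, 0, 1, 1, 2, 0]

Z[0]=16
i=1: i≥r, start 0; Z[1]=0
i=2: i≥r, start 0; Z[2]=0
i=3: i≥r, start 0; Z[3]=0
i=4: i≥r, start 0; Z[4]=3 grow→box=[4,7)
i=5: min(r-i=2, Z[1]=0)=0; Z[5]=0
i=6: min(r-i=1, Z[2]=0)=0; Z[6]=0
i=7: i≥r, start 0; Z[7]=1 grow→box=[7,8)
i=8: i≥r, start 0; Z[8]=0
i=9: i≥r, start 0; Z[9]=3 grow→box=[9,12)
i=10: min(r-i=2, Z[1]=0)=0; Z[10]=0
i=11: min(r-i=1, Z[2]=0)=0; Z[11]=0
i=12: i≥r, start 0; Z[12]=1 grow→box=[12,13)
i=13: i≥r, start 0; Z[13]=1 grow→box=[13,14)
i=14: i≥r, start 0; Z[14]=2 grow→box=[14,16)
i=15: min(r-i=1, Z[1]=0)=0; Z[15]=0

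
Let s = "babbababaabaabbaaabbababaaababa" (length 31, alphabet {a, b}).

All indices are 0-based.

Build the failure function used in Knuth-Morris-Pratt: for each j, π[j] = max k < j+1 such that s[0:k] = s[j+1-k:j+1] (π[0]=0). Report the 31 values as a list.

π[0] = 0
j=1 s[j]='a': π[1]=0 (border '')
j=2 s[j]='b': π[2]=1 (border 'b')
j=3 s[j]='b': k: 1→0; π[3]=1 (border 'b')
j=4 s[j]='a': π[4]=2 (border 'ba')
j=5 s[j]='b': π[5]=3 (border 'bab')
j=6 s[j]='a': k: 3→1; π[6]=2 (border 'ba')
j=7 s[j]='b': π[7]=3 (border 'bab')
j=8 s[j]='a': k: 3→1; π[8]=2 (border 'ba')
j=9 s[j]='a': k: 2→0; π[9]=0 (border '')
j=10 s[j]='b': π[10]=1 (border 'b')
j=11 s[j]='a': π[11]=2 (border 'ba')
j=12 s[j]='a': k: 2→0; π[12]=0 (border '')
j=13 s[j]='b': π[13]=1 (border 'b')
j=14 s[j]='b': k: 1→0; π[14]=1 (border 'b')
j=15 s[j]='a': π[15]=2 (border 'ba')
j=16 s[j]='a': k: 2→0; π[16]=0 (border '')
j=17 s[j]='a': π[17]=0 (border '')
j=18 s[j]='b': π[18]=1 (border 'b')
j=19 s[j]='b': k: 1→0; π[19]=1 (border 'b')
j=20 s[j]='a': π[20]=2 (border 'ba')
j=21 s[j]='b': π[21]=3 (border 'bab')
j=22 s[j]='a': k: 3→1; π[22]=2 (border 'ba')
j=23 s[j]='b': π[23]=3 (border 'bab')
j=24 s[j]='a': k: 3→1; π[24]=2 (border 'ba')
j=25 s[j]='a': k: 2→0; π[25]=0 (border '')
j=26 s[j]='a': π[26]=0 (border '')
j=27 s[j]='b': π[27]=1 (border 'b')
j=28 s[j]='a': π[28]=2 (border 'ba')
j=29 s[j]='b': π[29]=3 (border 'bab')
j=30 s[j]='a': k: 3→1; π[30]=2 (border 'ba')

[0, 0, 1, 1, 2, 3, 2, 3, 2, 0, 1, 2, 0, 1, 1, 2, 0, 0, 1, 1, 2, 3, 2, 3, 2, 0, 0, 1, 2, 3, 2]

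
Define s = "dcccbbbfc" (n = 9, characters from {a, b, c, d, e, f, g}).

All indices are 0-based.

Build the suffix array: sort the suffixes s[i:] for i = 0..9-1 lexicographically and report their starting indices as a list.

[4, 5, 6, 8, 3, 2, 1, 0, 7]

rank | idx | suffix
   0 |   4 | bbbfc
   1 |   5 | bbfc
   2 |   6 | bfc
   3 |   8 | c
   4 |   3 | cbbbfc
   5 |   2 | ccbbbfc
   6 |   1 | cccbbbfc
   7 |   0 | dcccbbbfc
   8 |   7 | fc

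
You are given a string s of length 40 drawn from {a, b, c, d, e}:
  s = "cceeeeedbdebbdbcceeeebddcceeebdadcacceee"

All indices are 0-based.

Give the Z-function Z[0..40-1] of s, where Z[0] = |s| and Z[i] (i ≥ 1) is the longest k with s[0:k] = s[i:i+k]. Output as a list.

Z[0]=40
i=1: fresh scan; Z[1]=1 scan→box=[1,2)
i=2: fresh scan; Z[2]=0
i=3: fresh scan; Z[3]=0
i=4: fresh scan; Z[4]=0
i=5: fresh scan; Z[5]=0
i=6: fresh scan; Z[6]=0
i=7: fresh scan; Z[7]=0
i=8: fresh scan; Z[8]=0
i=9: fresh scan; Z[9]=0
i=10: fresh scan; Z[10]=0
i=11: fresh scan; Z[11]=0
i=12: fresh scan; Z[12]=0
i=13: fresh scan; Z[13]=0
i=14: fresh scan; Z[14]=0
i=15: fresh scan; Z[15]=6 scan→box=[15,21)
i=16: min(r-i=5, Z[1]=1)=1; Z[16]=1
i=17: min(r-i=4, Z[2]=0)=0; Z[17]=0
i=18: min(r-i=3, Z[3]=0)=0; Z[18]=0
i=19: min(r-i=2, Z[4]=0)=0; Z[19]=0
i=20: min(r-i=1, Z[5]=0)=0; Z[20]=0
i=21: fresh scan; Z[21]=0
i=22: fresh scan; Z[22]=0
i=23: fresh scan; Z[23]=0
i=24: fresh scan; Z[24]=5 scan→box=[24,29)
i=25: min(r-i=4, Z[1]=1)=1; Z[25]=1
i=26: min(r-i=3, Z[2]=0)=0; Z[26]=0
i=27: min(r-i=2, Z[3]=0)=0; Z[27]=0
i=28: min(r-i=1, Z[4]=0)=0; Z[28]=0
i=29: fresh scan; Z[29]=0
i=30: fresh scan; Z[30]=0
i=31: fresh scan; Z[31]=0
i=32: fresh scan; Z[32]=0
i=33: fresh scan; Z[33]=1 scan→box=[33,34)
i=34: fresh scan; Z[34]=0
i=35: fresh scan; Z[35]=5 scan→box=[35,40)
i=36: min(r-i=4, Z[1]=1)=1; Z[36]=1
i=37: min(r-i=3, Z[2]=0)=0; Z[37]=0
i=38: min(r-i=2, Z[3]=0)=0; Z[38]=0
i=39: min(r-i=1, Z[4]=0)=0; Z[39]=0

[40, 1, 0, 0, 0, 0, 0, 0, 0, 0, 0, 0, 0, 0, 0, 6, 1, 0, 0, 0, 0, 0, 0, 0, 5, 1, 0, 0, 0, 0, 0, 0, 0, 1, 0, 5, 1, 0, 0, 0]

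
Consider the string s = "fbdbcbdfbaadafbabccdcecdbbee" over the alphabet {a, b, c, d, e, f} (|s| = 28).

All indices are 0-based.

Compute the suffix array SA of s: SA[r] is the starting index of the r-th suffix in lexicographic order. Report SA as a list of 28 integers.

rank | idx | suffix
   0 |   9 | aadafbabccdcecdbbee
   1 |  15 | abccdcecdbbee
   2 |  10 | adafbabccdcecdbbee
   3 |  12 | afbabccdcecdbbee
   4 |   8 | baadafbabccdcecdbbee
   5 |  14 | babccdcecdbbee
   6 |  24 | bbee
   7 |   3 | bcbdfbaadafbabccdcecdbbee
   8 |  16 | bccdcecdbbee
   9 |   1 | bdbcbdfbaadafbabccdcecdbbee
  10 |   5 | bdfbaadafbabccdcecdbbee
  11 |  25 | bee
  12 |   4 | cbdfbaadafbabccdcecdbbee
  13 |  17 | ccdcecdbbee
  14 |  22 | cdbbee
  15 |  18 | cdcecdbbee
  16 |  20 | cecdbbee
  17 |  11 | dafbabccdcecdbbee
  18 |  23 | dbbee
  19 |   2 | dbcbdfbaadafbabccdcecdbbee
  20 |  19 | dcecdbbee
  21 |   6 | dfbaadafbabccdcecdbbee
  22 |  27 | e
  23 |  21 | ecdbbee
  24 |  26 | ee
  25 |   7 | fbaadafbabccdcecdbbee
  26 |  13 | fbabccdcecdbbee
  27 |   0 | fbdbcbdfbaadafbabccdcecdbbee

[9, 15, 10, 12, 8, 14, 24, 3, 16, 1, 5, 25, 4, 17, 22, 18, 20, 11, 23, 2, 19, 6, 27, 21, 26, 7, 13, 0]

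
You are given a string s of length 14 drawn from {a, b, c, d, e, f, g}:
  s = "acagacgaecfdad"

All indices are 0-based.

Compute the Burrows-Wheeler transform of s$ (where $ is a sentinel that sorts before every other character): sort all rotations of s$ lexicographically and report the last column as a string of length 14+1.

d$gdgcaeaafacac

rank  rotation         last
    0  $acagacgaecfdad  d
    1  acagacgaecfdad$  $
    2  acgaecfdad$acag  g
    3  ad$acagacgaecfd  d
    4  aecfdad$acagacg  g
    5  agacgaecfdad$ac  c
    6  cagacgaecfdad$a  a
    7  cfdad$acagacgae  e
    8  cgaecfdad$acaga  a
    9  d$acagacgaecfda  a
   10  dad$acagacgaecf  f
   11  ecfdad$acagacga  a
   12  fdad$acagacgaec  c
   13  gacgaecfdad$aca  a
   14  gaecfdad$acagac  c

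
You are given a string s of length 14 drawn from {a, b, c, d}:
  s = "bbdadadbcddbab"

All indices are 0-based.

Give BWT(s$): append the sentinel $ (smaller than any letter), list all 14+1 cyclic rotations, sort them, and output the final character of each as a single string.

rank  rotation         last
    0  $bbdadadbcddbab  b
    1  ab$bbdadadbcddb  b
    2  adadbcddbab$bbd  d
    3  adbcddbab$bbdad  d
    4  b$bbdadadbcddba  a
    5  bab$bbdadadbcdd  d
    6  bbdadadbcddbab$  $
    7  bcddbab$bbdadad  d
    8  bdadadbcddbab$b  b
    9  cddbab$bbdadadb  b
   10  dadadbcddbab$bb  b
   11  dadbcddbab$bbda  a
   12  dbab$bbdadadbcd  d
   13  dbcddbab$bbdada  a
   14  ddbab$bbdadadbc  c

bbddad$dbbbadac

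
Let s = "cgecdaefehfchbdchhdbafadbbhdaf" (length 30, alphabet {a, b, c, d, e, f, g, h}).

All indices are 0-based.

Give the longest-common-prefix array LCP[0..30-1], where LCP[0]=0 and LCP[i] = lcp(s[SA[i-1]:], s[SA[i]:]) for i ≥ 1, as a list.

rank→(start, suffix):
  0 → (22, 'adbbhdaf')
  1 → (5, 'aefehfchbdchhdbafadbbhdaf')
  2 → (28, 'af')
  3 → (20, 'afadbbhdaf')
  4 → (19, 'bafadbbhdaf')
  5 → (24, 'bbhdaf')
  6 → (13, 'bdchhdbafadbbhdaf')
  7 → (25, 'bhdaf')
  8 → (3, 'cdaefehfchbdchhdbafadbbhdaf')
  9 → (0, 'cgecdaefehfchbdchhdbafadbbhdaf')
  10 → (11, 'chbdchhdbafadbbhdaf')
  11 → (15, 'chhdbafadbbhdaf')
  12 → (4, 'daefehfchbdchhdbafadbbhdaf')
  13 → (27, 'daf')
  14 → (18, 'dbafadbbhdaf')
  15 → (23, 'dbbhdaf')
  16 → (14, 'dchhdbafadbbhdaf')
  17 → (2, 'ecdaefehfchbdchhdbafadbbhdaf')
  18 → (6, 'efehfchbdchhdbafadbbhdaf')
  19 → (8, 'ehfchbdchhdbafadbbhdaf')
  20 → (29, 'f')
  21 → (21, 'fadbbhdaf')
  22 → (10, 'fchbdchhdbafadbbhdaf')
  23 → (7, 'fehfchbdchhdbafadbbhdaf')
  24 → (1, 'gecdaefehfchbdchhdbafadbbhdaf')
  25 → (12, 'hbdchhdbafadbbhdaf')
  26 → (26, 'hdaf')
  27 → (17, 'hdbafadbbhdaf')
  28 → (9, 'hfchbdchhdbafadbbhdaf')
  29 → (16, 'hhdbafadbbhdaf')

SA = [22, 5, 28, 20, 19, 24, 13, 25, 3, 0, 11, 15, 4, 27, 18, 23, 14, 2, 6, 8, 29, 21, 10, 7, 1, 12, 26, 17, 9, 16]
i: (SA[i-1],SA[i]) lcp shared
  1: (22,5) 1 'a'
  2: (5,28) 1 'a'
  3: (28,20) 2 'af'
  4: (20,19) 0 ''
  5: (19,24) 1 'b'
  6: (24,13) 1 'b'
  7: (13,25) 1 'b'
  8: (25,3) 0 ''
  9: (3,0) 1 'c'
  10: (0,11) 1 'c'
  11: (11,15) 2 'ch'
  12: (15,4) 0 ''
  13: (4,27) 2 'da'
  14: (27,18) 1 'd'
  15: (18,23) 2 'db'
  16: (23,14) 1 'd'
  17: (14,2) 0 ''
  18: (2,6) 1 'e'
  19: (6,8) 1 'e'
  20: (8,29) 0 ''
  21: (29,21) 1 'f'
  22: (21,10) 1 'f'
  23: (10,7) 1 'f'
  24: (7,1) 0 ''
  25: (1,12) 0 ''
  26: (12,26) 1 'h'
  27: (26,17) 2 'hd'
  28: (17,9) 1 'h'
  29: (9,16) 1 'h'

[0, 1, 1, 2, 0, 1, 1, 1, 0, 1, 1, 2, 0, 2, 1, 2, 1, 0, 1, 1, 0, 1, 1, 1, 0, 0, 1, 2, 1, 1]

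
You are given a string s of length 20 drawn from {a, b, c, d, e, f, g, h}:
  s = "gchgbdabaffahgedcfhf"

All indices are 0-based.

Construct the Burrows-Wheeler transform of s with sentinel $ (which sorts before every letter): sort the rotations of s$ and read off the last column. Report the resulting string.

fdbfagdgbeghfach$hfca

rank  rotation               last
    0  $gchgbdabaffahgedcfhf  f
    1  abaffahgedcfhf$gchgbd  d
    2  affahgedcfhf$gchgbdab  b
    3  ahgedcfhf$gchgbdabaff  f
    4  baffahgedcfhf$gchgbda  a
    5  bdabaffahgedcfhf$gchg  g
    6  cfhf$gchgbdabaffahged  d
    7  chgbdabaffahgedcfhf$g  g
    8  dabaffahgedcfhf$gchgb  b
    9  dcfhf$gchgbdabaffahge  e
   10  edcfhf$gchgbdabaffahg  g
   11  f$gchgbdabaffahgedcfh  h
   12  fahgedcfhf$gchgbdabaf  f
   13  ffahgedcfhf$gchgbdaba  a
   14  fhf$gchgbdabaffahgedc  c
   15  gbdabaffahgedcfhf$gch  h
   16  gchgbdabaffahgedcfhf$  $
   17  gedcfhf$gchgbdabaffah  h
   18  hf$gchgbdabaffahgedcf  f
   19  hgbdabaffahgedcfhf$gc  c
   20  hgedcfhf$gchgbdabaffa  a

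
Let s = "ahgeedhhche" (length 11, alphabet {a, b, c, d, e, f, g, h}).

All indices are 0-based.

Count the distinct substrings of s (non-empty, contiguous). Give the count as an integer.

rank | idx | suffix
   0 |   0 | ahgeedhhche
   1 |   8 | che
   2 |   5 | dhhche
   3 |  10 | e
   4 |   4 | edhhche
   5 |   3 | eedhhche
   6 |   2 | geedhhche
   7 |   7 | hche
   8 |   9 | he
   9 |   1 | hgeedhhche
  10 |   6 | hhche

SA = [0, 8, 5, 10, 4, 3, 2, 7, 9, 1, 6]
rank  pair      lcp
   1  s[0:],s[8:]  0  ''
   2  s[8:],s[5:]  0  ''
   3  s[5:],s[10:]  0  ''
   4  s[10:],s[4:]  1  'e'
   5  s[4:],s[3:]  1  'e'
   6  s[3:],s[2:]  0  ''
   7  s[2:],s[7:]  0  ''
   8  s[7:],s[9:]  1  'h'
   9  s[9:],s[1:]  1  'h'
  10  s[1:],s[6:]  1  'h'

n(n+1)/2 = 11·12/2 = 66
Σ LCP = 0 + 0 + 0 + 0 + 1 + 1 + 0 + 0 + 1 + 1 + 1 = 5
distinct = 66 − 5 = 61

61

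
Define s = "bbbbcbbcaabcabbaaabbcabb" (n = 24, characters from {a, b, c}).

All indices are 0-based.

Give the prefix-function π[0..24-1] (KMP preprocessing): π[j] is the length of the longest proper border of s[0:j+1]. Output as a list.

π[0] = 0
j=1 s[j]='b': π[1]=1 (border 'b')
j=2 s[j]='b': π[2]=2 (border 'bb')
j=3 s[j]='b': π[3]=3 (border 'bbb')
j=4 s[j]='c': k: 3→2→1→0; π[4]=0 (border '')
j=5 s[j]='b': π[5]=1 (border 'b')
j=6 s[j]='b': π[6]=2 (border 'bb')
j=7 s[j]='c': k: 2→1→0; π[7]=0 (border '')
j=8 s[j]='a': π[8]=0 (border '')
j=9 s[j]='a': π[9]=0 (border '')
j=10 s[j]='b': π[10]=1 (border 'b')
j=11 s[j]='c': k: 1→0; π[11]=0 (border '')
j=12 s[j]='a': π[12]=0 (border '')
j=13 s[j]='b': π[13]=1 (border 'b')
j=14 s[j]='b': π[14]=2 (border 'bb')
j=15 s[j]='a': k: 2→1→0; π[15]=0 (border '')
j=16 s[j]='a': π[16]=0 (border '')
j=17 s[j]='a': π[17]=0 (border '')
j=18 s[j]='b': π[18]=1 (border 'b')
j=19 s[j]='b': π[19]=2 (border 'bb')
j=20 s[j]='c': k: 2→1→0; π[20]=0 (border '')
j=21 s[j]='a': π[21]=0 (border '')
j=22 s[j]='b': π[22]=1 (border 'b')
j=23 s[j]='b': π[23]=2 (border 'bb')

[0, 1, 2, 3, 0, 1, 2, 0, 0, 0, 1, 0, 0, 1, 2, 0, 0, 0, 1, 2, 0, 0, 1, 2]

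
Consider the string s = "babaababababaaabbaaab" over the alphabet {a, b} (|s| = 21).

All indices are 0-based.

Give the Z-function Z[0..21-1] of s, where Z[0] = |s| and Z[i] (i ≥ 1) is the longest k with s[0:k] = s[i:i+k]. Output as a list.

[21, 0, 2, 0, 0, 4, 0, 4, 0, 5, 0, 2, 0, 0, 0, 1, 2, 0, 0, 0, 1]

Z[0]=21
i=1: outside box; Z[1]=0
i=2: outside box; Z[2]=2 extend→box=[2,4)
i=3: min(r-i=1, Z[1]=0)=0; Z[3]=0
i=4: outside box; Z[4]=0
i=5: outside box; Z[5]=4 extend→box=[5,9)
i=6: min(r-i=3, Z[1]=0)=0; Z[6]=0
i=7: min(r-i=2, Z[2]=2)=2; Z[7]=4 extend→box=[7,11)
i=8: min(r-i=3, Z[1]=0)=0; Z[8]=0
i=9: min(r-i=2, Z[2]=2)=2; Z[9]=5 extend→box=[9,14)
i=10: min(r-i=4, Z[1]=0)=0; Z[10]=0
i=11: min(r-i=3, Z[2]=2)=2; Z[11]=2
i=12: min(r-i=2, Z[3]=0)=0; Z[12]=0
i=13: min(r-i=1, Z[4]=0)=0; Z[13]=0
i=14: outside box; Z[14]=0
i=15: outside box; Z[15]=1 extend→box=[15,16)
i=16: outside box; Z[16]=2 extend→box=[16,18)
i=17: min(r-i=1, Z[1]=0)=0; Z[17]=0
i=18: outside box; Z[18]=0
i=19: outside box; Z[19]=0
i=20: outside box; Z[20]=1 extend→box=[20,21)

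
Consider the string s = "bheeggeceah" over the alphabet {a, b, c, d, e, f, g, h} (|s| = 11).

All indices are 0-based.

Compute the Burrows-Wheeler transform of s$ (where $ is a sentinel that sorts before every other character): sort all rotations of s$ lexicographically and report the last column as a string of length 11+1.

rank  rotation      last
    0  $bheeggeceah  h
    1  ah$bheeggece  e
    2  bheeggeceah$  $
    3  ceah$bheegge  e
    4  eah$bheeggec  c
    5  eceah$bheegg  g
    6  eeggeceah$bh  h
    7  eggeceah$bhe  e
    8  geceah$bheeg  g
    9  ggeceah$bhee  e
   10  h$bheeggecea  a
   11  heeggeceah$b  b

he$ecghegeab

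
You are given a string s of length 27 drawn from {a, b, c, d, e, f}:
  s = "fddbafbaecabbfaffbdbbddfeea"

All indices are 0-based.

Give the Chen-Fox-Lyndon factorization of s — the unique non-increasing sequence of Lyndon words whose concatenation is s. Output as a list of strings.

["f", "d", "d", "b", "afb", "aec", "abbfaffbdbbddfee", "a"]

emit factor 1: 'f' (i=0, period=1)
emit factor 2: 'd' (i=1, period=1)
emit factor 3: 'd' (i=2, period=1)
emit factor 4: 'b' (i=3, period=1)
emit factor 5: 'afb' (i=4, period=3)
emit factor 6: 'aec' (i=7, period=3)
emit factor 7: 'abbfaffbdbbddfee' (i=10, period=16)
emit factor 8: 'a' (i=26, period=1)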